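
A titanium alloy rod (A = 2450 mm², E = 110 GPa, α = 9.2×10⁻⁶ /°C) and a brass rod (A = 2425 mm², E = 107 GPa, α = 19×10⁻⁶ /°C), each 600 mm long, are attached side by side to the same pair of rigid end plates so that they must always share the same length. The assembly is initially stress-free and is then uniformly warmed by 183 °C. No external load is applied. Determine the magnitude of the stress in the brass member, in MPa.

The brass has the larger α, so on heating it would change length more than the titanium alloy if both were free. The rigid plates force a common final length, so the brass is put into compression and the titanium alloy into tension, with equal and opposite forces P (no external load).
Equating the net (thermal + elastic) strains gives |α₁ − α₂|·ΔT = P·[1/(A₁E₁) + 1/(A₂E₂)].
|α₁ − α₂|·ΔT = 9.8×10⁻⁶ × 183 = 0.001793.
1/(A₁E₁) + 1/(A₂E₂) = 1/(2450×110×10³) + 1/(2425×107×10³) = 7.565×10⁻⁹ N⁻¹.
So P = 0.001793 / 7.565×10⁻⁹ = 237.1 kN.
σ_{brass} = P/A₂ = 237100/2425 = 97.77 MPa, compressive.

σ ≈ 97.8 MPa (compressive)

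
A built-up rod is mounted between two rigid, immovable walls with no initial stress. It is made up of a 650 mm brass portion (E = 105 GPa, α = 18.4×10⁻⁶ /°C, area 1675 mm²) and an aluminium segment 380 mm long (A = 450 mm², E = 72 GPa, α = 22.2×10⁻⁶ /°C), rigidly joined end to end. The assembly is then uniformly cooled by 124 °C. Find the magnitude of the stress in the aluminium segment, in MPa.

σ ≈ 364 MPa (tensile)

With the walls removed the bar would change length by δ_free = Σ αᵢΔT Lᵢ = 18.4×10⁻⁶×124×650 + 22.2×10⁻⁶×124×380 = 2.529 mm.
The walls prevent any net length change, so an axial force P (same in every segment) develops. Compatibility: P · Σ Lᵢ/(AᵢEᵢ) = δ_free.
The series flexibility is Σ Lᵢ/(AᵢEᵢ) = 650/(1675×105×10³) + 380/(450×72×10³) = 1.542×10⁻⁵ mm/N.
P = 2.529 / 1.542×10⁻⁵ = 164000 N = 164 kN, tensile.
σ_{aluminium} = P / A = 164000 / 450 = 364.4 MPa.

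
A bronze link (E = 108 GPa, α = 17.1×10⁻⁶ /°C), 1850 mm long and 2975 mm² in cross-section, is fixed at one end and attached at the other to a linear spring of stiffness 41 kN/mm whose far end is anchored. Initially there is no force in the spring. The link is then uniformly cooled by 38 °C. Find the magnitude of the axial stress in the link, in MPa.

σ ≈ 13.4 MPa (tensile)

The unrestrained thermal change is αΔT L = 17.1×10⁻⁶ × 38 × 1850 = 1.202 mm.
Let P be the tensile force in the spring. The link extends elastically by PL/(AE) and the spring stretches by P/k; together these equal δ_free.
So P = δ_free / [L/(AE) + 1/k] = 1.202 / [ 1850/(2975×108×10³) + 1/(41×10³) ].
P = 1.202 / 3.015×10⁻⁵ = 39870 N.
σ = P/A = 39870/2975 = 13.4 MPa.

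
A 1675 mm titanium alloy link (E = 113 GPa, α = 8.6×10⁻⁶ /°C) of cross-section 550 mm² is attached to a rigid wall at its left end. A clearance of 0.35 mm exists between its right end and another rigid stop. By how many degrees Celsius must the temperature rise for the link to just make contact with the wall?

ΔT ≈ 24.3 °C

The gap closes when αΔT L = 0.35 mm, since the link is still unstressed at that instant.
So ΔT = g/(αL) = 0.35/(8.6×10⁻⁶ × 1675) = 24.3 °C.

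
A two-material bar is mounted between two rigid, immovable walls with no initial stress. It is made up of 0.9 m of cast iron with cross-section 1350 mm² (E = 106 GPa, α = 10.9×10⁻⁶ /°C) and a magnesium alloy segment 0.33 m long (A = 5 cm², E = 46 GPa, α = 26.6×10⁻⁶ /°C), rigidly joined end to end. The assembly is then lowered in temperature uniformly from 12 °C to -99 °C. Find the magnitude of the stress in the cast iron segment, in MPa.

With the walls removed the bar would change length by δ_free = Σ αᵢΔT Lᵢ = 10.9×10⁻⁶×111×900 + 26.6×10⁻⁶×111×330 = 2.063 mm.
Since the ends are fixed, an axial force P builds up, equal in every segment, with P · Σ Lᵢ/(AᵢEᵢ) = δ_free.
Σ Lᵢ/(AᵢEᵢ) = 900/(1350×106×10³) + 330/(500×46×10³) = 2.064×10⁻⁵ mm/N.
P = 2.063 / 2.064×10⁻⁵ = 99980 N = 99.98 kN, tensile.
σ_{cast iron} = P / A = 99980 / 1350 = 74.06 MPa.

σ ≈ 74.1 MPa (tensile)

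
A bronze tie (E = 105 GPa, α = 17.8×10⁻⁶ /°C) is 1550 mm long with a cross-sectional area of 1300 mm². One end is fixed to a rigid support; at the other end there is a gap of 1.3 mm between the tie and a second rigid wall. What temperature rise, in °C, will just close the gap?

ΔT ≈ 47.1 °C

Contact occurs when the free expansion equals the gap: αΔT L = 1.3 mm.
So ΔT = g/(αL) = 1.3/(17.8×10⁻⁶ × 1550) = 47.12 °C.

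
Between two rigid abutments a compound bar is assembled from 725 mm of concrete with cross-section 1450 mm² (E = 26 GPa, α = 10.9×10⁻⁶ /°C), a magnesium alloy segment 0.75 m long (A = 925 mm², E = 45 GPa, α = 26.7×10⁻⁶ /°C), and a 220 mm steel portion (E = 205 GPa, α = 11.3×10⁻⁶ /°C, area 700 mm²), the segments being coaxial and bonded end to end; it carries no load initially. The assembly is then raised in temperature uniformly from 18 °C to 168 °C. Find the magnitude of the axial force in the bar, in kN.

P ≈ 118 kN (compressive)

Free thermal expansion of the whole bar: Σ αᵢΔT Lᵢ = 10.9×10⁻⁶×150×725 + 26.7×10⁻⁶×150×750 + 11.3×10⁻⁶×150×220 = 4.562 mm.
Since the ends are fixed, an axial force P builds up, equal in every segment, with P · Σ Lᵢ/(AᵢEᵢ) = δ_free.
Σ Lᵢ/(AᵢEᵢ) = 725/(1450×26×10³) + 750/(925×45×10³) + 220/(700×205×10³) = 3.878×10⁻⁵ mm/N.
P = 4.562 / 3.878×10⁻⁵ = 117600 N = 117.6 kN, compressive.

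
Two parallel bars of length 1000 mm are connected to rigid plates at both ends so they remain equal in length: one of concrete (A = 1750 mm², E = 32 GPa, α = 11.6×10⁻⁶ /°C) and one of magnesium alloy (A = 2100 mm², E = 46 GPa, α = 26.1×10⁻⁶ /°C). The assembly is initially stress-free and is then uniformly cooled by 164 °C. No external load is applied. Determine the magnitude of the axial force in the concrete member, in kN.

Equilibrium of a rigid end plate with no external load gives equal and opposite internal forces ±P in the two members. Since α_{magnesium alloy} > α_{concrete}, cooling drives the magnesium alloy into tension and the concrete into compression.
Equating the net (thermal + elastic) strains gives |α₁ − α₂|·ΔT = P·[1/(A₁E₁) + 1/(A₂E₂)].
|α₁ − α₂|·ΔT = 14.5×10⁻⁶ × 164 = 0.002378.
1/(A₁E₁) + 1/(A₂E₂) = 1/(1750×32×10³) + 1/(2100×46×10³) = 2.821×10⁻⁸ N⁻¹.
P = 0.002378 / 2.821×10⁻⁸ = 84300 N = 84.3 kN.

P ≈ 84.3 kN (compressive in the concrete)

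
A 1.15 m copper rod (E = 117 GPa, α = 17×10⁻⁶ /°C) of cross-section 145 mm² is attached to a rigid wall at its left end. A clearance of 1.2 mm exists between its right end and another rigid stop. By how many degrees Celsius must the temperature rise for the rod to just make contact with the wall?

ΔT ≈ 61.4 °C

The gap closes when αΔT L = 1.2 mm, since the rod is still unstressed at that instant.
ΔT = 1.2 / (17×10⁻⁶ × 1150) = 61.38 °C.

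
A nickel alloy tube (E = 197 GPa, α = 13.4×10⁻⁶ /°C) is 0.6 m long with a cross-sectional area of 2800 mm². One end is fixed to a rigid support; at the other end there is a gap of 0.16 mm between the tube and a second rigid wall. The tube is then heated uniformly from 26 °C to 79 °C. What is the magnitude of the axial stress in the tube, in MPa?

σ ≈ 87.4 MPa (compressive)

Unrestrained expansion: δ_free = αΔT L = 13.4×10⁻⁶ × 53 × 600 = 0.4261 mm.
After closing the 0.16 mm clearance, 0.4261 − 0.16 = 0.2661 mm of expansion remains to be suppressed by the wall.
So σ = E(δ_free − g)/L = 197×10³ × 0.2661/600 = 87.38 MPa.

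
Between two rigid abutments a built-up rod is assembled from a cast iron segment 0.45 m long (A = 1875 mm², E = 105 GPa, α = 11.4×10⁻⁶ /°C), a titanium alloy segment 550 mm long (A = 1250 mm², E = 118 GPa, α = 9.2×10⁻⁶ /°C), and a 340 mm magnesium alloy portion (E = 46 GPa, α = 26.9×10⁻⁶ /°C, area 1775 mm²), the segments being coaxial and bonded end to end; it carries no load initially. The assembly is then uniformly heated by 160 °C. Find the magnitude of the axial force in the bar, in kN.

P ≈ 304 kN (compressive)

With the walls removed the bar would change length by δ_free = Σ αᵢΔT Lᵢ = 11.4×10⁻⁶×160×450 + 9.2×10⁻⁶×160×550 + 26.9×10⁻⁶×160×340 = 3.094 mm.
The rigid supports impose zero overall length change; the single axial force P common to all segments must satisfy P Σ Lᵢ/(AᵢEᵢ) = δ_free.
The series flexibility is Σ Lᵢ/(AᵢEᵢ) = 450/(1875×105×10³) + 550/(1250×118×10³) + 340/(1775×46×10³) = 1.018×10⁻⁵ mm/N.
P = 3.094 / 1.018×10⁻⁵ = 303900 N = 303.9 kN, compressive.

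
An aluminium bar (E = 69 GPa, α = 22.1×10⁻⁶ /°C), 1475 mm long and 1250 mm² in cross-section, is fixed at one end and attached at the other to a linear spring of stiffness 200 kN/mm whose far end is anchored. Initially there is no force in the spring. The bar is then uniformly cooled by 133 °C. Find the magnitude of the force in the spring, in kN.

P ≈ 196 kN

Free thermal contraction: δ_free = αΔT L = 22.1×10⁻⁶ × 133 × 1475 = 4.335 mm.
Let P be the tensile force in the spring. The bar extends elastically by PL/(AE) and the spring stretches by P/k; together these equal δ_free.
P [ L/(AE) + 1/k ] = δ_free → P [ 1475/(1250×69×10³) + 1/(200×10³) ] = 4.335.
P = 4.335 / 2.21×10⁻⁵ = 196200 N.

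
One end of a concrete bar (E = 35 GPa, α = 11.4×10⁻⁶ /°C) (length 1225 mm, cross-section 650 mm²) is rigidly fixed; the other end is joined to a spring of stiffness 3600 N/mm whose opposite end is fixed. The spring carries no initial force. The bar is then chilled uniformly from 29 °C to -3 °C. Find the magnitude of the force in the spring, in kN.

If the spring were absent the bar would shorten by αΔT L = 11.4×10⁻⁶ × 32 × 1225 = 0.4469 mm.
Let P be the tensile force in the spring. The bar extends elastically by PL/(AE) and the spring stretches by P/k; together these equal δ_free.
P [ L/(AE) + 1/k ] = δ_free → P [ 1225/(650×35×10³) + 1/(3600) ] = 0.4469.
P = 0.4469 / 0.0003316 = 1348 N.

P ≈ 1.35 kN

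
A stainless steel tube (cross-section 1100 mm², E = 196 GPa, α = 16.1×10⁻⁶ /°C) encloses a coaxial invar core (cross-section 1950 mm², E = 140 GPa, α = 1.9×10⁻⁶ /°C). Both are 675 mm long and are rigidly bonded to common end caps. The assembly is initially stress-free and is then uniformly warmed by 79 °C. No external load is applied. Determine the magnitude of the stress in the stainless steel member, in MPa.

σ ≈ 123 MPa (compressive)

The stainless steel has the larger α, so on heating it would change length more than the invar if both were free. The rigid plates force a common final length, so the stainless steel is put into compression and the invar into tension, with equal and opposite forces P (no external load).
Compatibility of the two members (thermal + elastic change equal): (α₁ − α₂)ΔT = P·[1/(A₁E₁) + 1/(A₂E₂)].
|α₁ − α₂|·ΔT = 14.2×10⁻⁶ × 79 = 0.001122.
1/(A₁E₁) + 1/(A₂E₂) = 1/(1100×196×10³) + 1/(1950×140×10³) = 8.301×10⁻⁹ N⁻¹.
So P = 0.001122 / 8.301×10⁻⁹ = 135.1 kN.
σ_{stainless steel} = P/A₁ = 135100/1100 = 122.9 MPa, compressive.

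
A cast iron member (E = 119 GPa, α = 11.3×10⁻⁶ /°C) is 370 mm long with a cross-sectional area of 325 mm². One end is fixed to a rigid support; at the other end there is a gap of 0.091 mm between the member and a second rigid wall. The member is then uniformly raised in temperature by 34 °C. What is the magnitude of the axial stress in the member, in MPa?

Unrestrained expansion: δ_free = αΔT L = 11.3×10⁻⁶ × 34 × 370 = 0.1422 mm.
After closing the 0.091 mm clearance, 0.1422 − 0.091 = 0.05115 mm of expansion remains to be suppressed by the wall.
So σ = E(δ_free − g)/L = 119×10³ × 0.05115/370 = 16.45 MPa.

σ ≈ 16.5 MPa (compressive)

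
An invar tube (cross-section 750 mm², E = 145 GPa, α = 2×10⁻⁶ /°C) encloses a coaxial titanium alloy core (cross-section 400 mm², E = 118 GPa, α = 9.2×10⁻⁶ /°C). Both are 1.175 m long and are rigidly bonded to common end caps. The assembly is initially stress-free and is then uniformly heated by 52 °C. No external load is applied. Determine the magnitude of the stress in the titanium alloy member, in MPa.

Equilibrium of a rigid end plate with no external load gives equal and opposite internal forces ±P in the two members. Since α_{titanium alloy} > α_{invar}, heating drives the titanium alloy into compression and the invar into tension.
Setting the final lengths equal and cancelling L: (α₁ − α₂)ΔT = P/(A₁E₁) + P/(A₂E₂).
|α₁ − α₂|·ΔT = 7.2×10⁻⁶ × 52 = 0.0003744.
1/(A₁E₁) + 1/(A₂E₂) = 1/(750×145×10³) + 1/(400×118×10³) = 3.038×10⁻⁸ N⁻¹.
P = 0.0003744 / 3.038×10⁻⁸ = 12320 N = 12.32 kN.
σ_{titanium alloy} = P/A₂ = 12320/400 = 30.81 MPa, compressive.

σ ≈ 30.8 MPa (compressive)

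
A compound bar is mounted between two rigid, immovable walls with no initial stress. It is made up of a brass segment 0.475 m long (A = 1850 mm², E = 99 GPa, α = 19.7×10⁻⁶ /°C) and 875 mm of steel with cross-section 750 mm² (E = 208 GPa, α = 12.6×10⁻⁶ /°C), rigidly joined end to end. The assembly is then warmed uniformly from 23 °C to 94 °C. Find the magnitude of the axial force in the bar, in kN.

Free thermal expansion of the whole bar: Σ αᵢΔT Lᵢ = 19.7×10⁻⁶×71×475 + 12.6×10⁻⁶×71×875 = 1.447 mm.
Since the ends are fixed, an axial force P builds up, equal in every segment, with P · Σ Lᵢ/(AᵢEᵢ) = δ_free.
Σ Lᵢ/(AᵢEᵢ) = 475/(1850×99×10³) + 875/(750×208×10³) = 8.202×10⁻⁶ mm/N.
P = 1.447 / 8.202×10⁻⁶ = 176400 N = 176.4 kN, compressive.

P ≈ 176 kN (compressive)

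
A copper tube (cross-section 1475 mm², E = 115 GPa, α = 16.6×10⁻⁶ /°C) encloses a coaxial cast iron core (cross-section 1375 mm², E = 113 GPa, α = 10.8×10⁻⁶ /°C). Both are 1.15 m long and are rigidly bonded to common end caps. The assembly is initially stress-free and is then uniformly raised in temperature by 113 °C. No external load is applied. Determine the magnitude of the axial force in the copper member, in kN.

P ≈ 53.1 kN (compressive in the copper)

Equilibrium of a rigid end plate with no external load gives equal and opposite internal forces ±P in the two members. Since α_{copper} > α_{cast iron}, heating drives the copper into compression and the cast iron into tension.
Equating the net (thermal + elastic) strains gives |α₁ − α₂|·ΔT = P·[1/(A₁E₁) + 1/(A₂E₂)].
|α₁ − α₂|·ΔT = 5.8×10⁻⁶ × 113 = 0.0006554.
1/(A₁E₁) + 1/(A₂E₂) = 1/(1475×115×10³) + 1/(1375×113×10³) = 1.233×10⁻⁸ N⁻¹.
P = 0.0006554 / 1.233×10⁻⁸ = 53150 N = 53.15 kN.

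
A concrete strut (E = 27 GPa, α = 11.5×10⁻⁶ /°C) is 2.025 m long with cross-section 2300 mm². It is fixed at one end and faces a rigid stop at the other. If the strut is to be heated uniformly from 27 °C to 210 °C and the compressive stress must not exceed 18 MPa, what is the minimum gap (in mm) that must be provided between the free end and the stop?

g ≈ 2.91 mm

Free expansion if unrestrained: δ_free = αΔT L = 11.5×10⁻⁶ × 183 × 2025 = 4.262 mm.
At the allowable stress the elastic shortening the wall may impose is σL/E = 18 × 2025 / (27×10³) = 1.35 mm.
So the gap has to take up the difference, g_min = δ_free − σL/E = 4.262 − 1.35 = 2.912 mm.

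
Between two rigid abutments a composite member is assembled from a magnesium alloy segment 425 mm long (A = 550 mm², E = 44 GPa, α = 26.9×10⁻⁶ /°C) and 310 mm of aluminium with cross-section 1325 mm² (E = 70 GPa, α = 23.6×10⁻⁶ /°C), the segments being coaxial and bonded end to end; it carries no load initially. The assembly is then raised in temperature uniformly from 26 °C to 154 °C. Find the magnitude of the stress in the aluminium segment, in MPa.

If the supports were absent, the total length change would be Σ αᵢΔT Lᵢ = 26.9×10⁻⁶×128×425 + 23.6×10⁻⁶×128×310 = 2.4 mm.
The walls prevent any net length change, so an axial force P (same in every segment) develops. Compatibility: P · Σ Lᵢ/(AᵢEᵢ) = δ_free.
The series flexibility is Σ Lᵢ/(AᵢEᵢ) = 425/(550×44×10³) + 310/(1325×70×10³) = 2.09×10⁻⁵ mm/N.
Hence P = δ_free / Σ(L/AE) = 2.4/2.09×10⁻⁵ = 114.8 kN (compressive).
σ_{aluminium} = P / A = 114800 / 1325 = 86.64 MPa.

σ ≈ 86.6 MPa (compressive)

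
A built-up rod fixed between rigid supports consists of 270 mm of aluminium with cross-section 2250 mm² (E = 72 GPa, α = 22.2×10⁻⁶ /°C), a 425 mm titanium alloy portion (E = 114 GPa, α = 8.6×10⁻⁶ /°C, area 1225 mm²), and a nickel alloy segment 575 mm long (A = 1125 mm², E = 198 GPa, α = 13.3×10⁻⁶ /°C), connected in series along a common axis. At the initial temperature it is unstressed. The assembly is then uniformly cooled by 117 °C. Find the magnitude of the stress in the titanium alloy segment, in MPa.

σ ≈ 227 MPa (tensile)

With the walls removed the bar would change length by δ_free = Σ αᵢΔT Lᵢ = 22.2×10⁻⁶×117×270 + 8.6×10⁻⁶×117×425 + 13.3×10⁻⁶×117×575 = 2.024 mm.
The rigid supports impose zero overall length change; the single axial force P common to all segments must satisfy P Σ Lᵢ/(AᵢEᵢ) = δ_free.
The series flexibility is Σ Lᵢ/(AᵢEᵢ) = 270/(2250×72×10³) + 425/(1225×114×10³) + 575/(1125×198×10³) = 7.291×10⁻⁶ mm/N.
Hence P = δ_free / Σ(L/AE) = 2.024/7.291×10⁻⁶ = 277.5 kN (tensile).
σ_{titanium alloy} = P / A = 277500 / 1225 = 226.6 MPa.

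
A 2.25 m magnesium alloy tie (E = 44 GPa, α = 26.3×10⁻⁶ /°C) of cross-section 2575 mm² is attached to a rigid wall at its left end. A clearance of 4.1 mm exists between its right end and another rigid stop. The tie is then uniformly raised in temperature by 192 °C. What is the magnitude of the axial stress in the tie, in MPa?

σ ≈ 142 MPa (compressive)

Free thermal elongation = αΔT L = 26.3×10⁻⁶ × 192 × 2250 = 11.36 mm.
After closing the 4.1 mm clearance, 11.36 − 4.1 = 7.262 mm of expansion remains to be suppressed by the wall.
Compatibility: PL/(AE) = 7.262 mm, so σ = P/A = E × (7.262/2250) = 142 MPa.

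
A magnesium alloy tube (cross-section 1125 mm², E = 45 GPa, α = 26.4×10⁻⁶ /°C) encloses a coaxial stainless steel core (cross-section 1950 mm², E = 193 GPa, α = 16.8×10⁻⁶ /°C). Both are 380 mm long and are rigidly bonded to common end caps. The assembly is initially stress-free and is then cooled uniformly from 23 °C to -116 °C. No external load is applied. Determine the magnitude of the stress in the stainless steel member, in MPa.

Both members must finish at the same length. With the larger α, the magnesium alloy tends to over-contract; the plates restrain it, putting the magnesium alloy in tension and the stainless steel in compression. With no external load the two internal forces are equal and opposite, magnitude P.
Compatibility of the two members (thermal + elastic change equal): (α₁ − α₂)ΔT = P·[1/(A₁E₁) + 1/(A₂E₂)].
|α₁ − α₂|·ΔT = 9.6×10⁻⁶ × 139 = 0.001334.
1/(A₁E₁) + 1/(A₂E₂) = 1/(1125×45×10³) + 1/(1950×193×10³) = 2.241×10⁻⁸ N⁻¹.
P = 0.001334 / 2.241×10⁻⁸ = 59540 N = 59.54 kN.
σ_{stainless steel} = P/A₂ = 59540/1950 = 30.54 MPa, compressive.

σ ≈ 30.5 MPa (compressive)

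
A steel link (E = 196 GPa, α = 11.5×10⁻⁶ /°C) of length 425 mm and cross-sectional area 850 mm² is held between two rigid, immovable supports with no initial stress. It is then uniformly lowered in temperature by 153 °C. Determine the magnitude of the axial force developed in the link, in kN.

P ≈ 293 kN (tensile)

With zero net strain, σ = E·αΔT = 196 GPa × 11.5×10⁻⁶ × 153 = 344.9 MPa.
P = AEαΔT = 850 × 196×10³ × 11.5×10⁻⁶ × 153 = 293.1 kN (tensile).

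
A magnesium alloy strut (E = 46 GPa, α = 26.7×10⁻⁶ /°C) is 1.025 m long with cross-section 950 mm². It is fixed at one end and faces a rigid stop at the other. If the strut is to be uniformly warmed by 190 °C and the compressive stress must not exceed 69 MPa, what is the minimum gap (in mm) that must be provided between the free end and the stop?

g ≈ 3.66 mm

With no wall the strut would lengthen by αΔT L = 26.7×10⁻⁶ × 190 × 1025 = 5.2 mm.
A stress of 69 MPa corresponds to the wall pushing the strut back by σL/E = 69×1025/(46×10³) = 1.538 mm.
The gap must absorb the remainder: g_min = 5.2 − 1.538 = 3.662 mm.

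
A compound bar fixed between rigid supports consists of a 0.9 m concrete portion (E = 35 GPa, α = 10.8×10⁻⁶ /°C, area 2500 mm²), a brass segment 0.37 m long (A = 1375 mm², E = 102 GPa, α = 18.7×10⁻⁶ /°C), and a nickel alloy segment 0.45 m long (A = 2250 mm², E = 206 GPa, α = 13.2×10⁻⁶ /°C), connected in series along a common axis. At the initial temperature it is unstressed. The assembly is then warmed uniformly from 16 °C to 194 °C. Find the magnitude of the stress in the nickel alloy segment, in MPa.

σ ≈ 129 MPa (compressive)

If the supports were absent, the total length change would be Σ αᵢΔT Lᵢ = 10.8×10⁻⁶×178×900 + 18.7×10⁻⁶×178×370 + 13.2×10⁻⁶×178×450 = 4.019 mm.
The walls prevent any net length change, so an axial force P (same in every segment) develops. Compatibility: P · Σ Lᵢ/(AᵢEᵢ) = δ_free.
The series flexibility is Σ Lᵢ/(AᵢEᵢ) = 900/(2500×35×10³) + 370/(1375×102×10³) + 450/(2250×206×10³) = 1.389×10⁻⁵ mm/N.
So P = 4.019 / 1.389×10⁻⁵ = 289.3 kN, compressive.
σ_{nickel alloy} = P / A = 289300 / 2250 = 128.6 MPa.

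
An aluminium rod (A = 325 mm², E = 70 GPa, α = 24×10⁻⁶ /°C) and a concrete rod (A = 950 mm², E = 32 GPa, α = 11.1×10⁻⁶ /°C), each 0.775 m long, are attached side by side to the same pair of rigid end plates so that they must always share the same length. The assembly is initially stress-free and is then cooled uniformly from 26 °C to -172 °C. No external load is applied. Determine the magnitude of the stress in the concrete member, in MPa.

σ ≈ 35 MPa (compressive)

The aluminium has the larger α, so on cooling it would change length more than the concrete if both were free. The rigid plates force a common final length, so the aluminium is put into tension and the concrete into compression, with equal and opposite forces P (no external load).
Equating the net (thermal + elastic) strains gives |α₁ − α₂|·ΔT = P·[1/(A₁E₁) + 1/(A₂E₂)].
|α₁ − α₂|·ΔT = 12.9×10⁻⁶ × 198 = 0.002554.
1/(A₁E₁) + 1/(A₂E₂) = 1/(325×70×10³) + 1/(950×32×10³) = 7.685×10⁻⁸ N⁻¹.
So P = 0.002554 / 7.685×10⁻⁸ = 33.24 kN.
σ_{concrete} = P/A₂ = 33240/950 = 34.99 MPa, compressive.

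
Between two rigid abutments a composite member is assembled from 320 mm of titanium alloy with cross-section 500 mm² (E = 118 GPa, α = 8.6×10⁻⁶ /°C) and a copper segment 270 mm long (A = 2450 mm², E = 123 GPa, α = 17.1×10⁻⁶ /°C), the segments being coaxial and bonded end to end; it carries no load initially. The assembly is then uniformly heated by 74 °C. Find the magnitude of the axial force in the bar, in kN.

P ≈ 86.3 kN (compressive)

Free thermal expansion of the whole bar: Σ αᵢΔT Lᵢ = 8.6×10⁻⁶×74×320 + 17.1×10⁻⁶×74×270 = 0.5453 mm.
The rigid supports impose zero overall length change; the single axial force P common to all segments must satisfy P Σ Lᵢ/(AᵢEᵢ) = δ_free.
The series flexibility is Σ Lᵢ/(AᵢEᵢ) = 320/(500×118×10³) + 270/(2450×123×10³) = 6.32×10⁻⁶ mm/N.
So P = 0.5453 / 6.32×10⁻⁶ = 86.29 kN, compressive.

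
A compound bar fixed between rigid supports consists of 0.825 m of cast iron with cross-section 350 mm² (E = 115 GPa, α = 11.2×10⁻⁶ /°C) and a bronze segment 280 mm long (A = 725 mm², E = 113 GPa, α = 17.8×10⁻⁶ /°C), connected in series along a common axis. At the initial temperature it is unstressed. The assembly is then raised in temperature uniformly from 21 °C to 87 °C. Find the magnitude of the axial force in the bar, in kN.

If the supports were absent, the total length change would be Σ αᵢΔT Lᵢ = 11.2×10⁻⁶×66×825 + 17.8×10⁻⁶×66×280 = 0.9388 mm.
The walls prevent any net length change, so an axial force P (same in every segment) develops. Compatibility: P · Σ Lᵢ/(AᵢEᵢ) = δ_free.
Σ Lᵢ/(AᵢEᵢ) = 825/(350×115×10³) + 280/(725×113×10³) = 2.391×10⁻⁵ mm/N.
So P = 0.9388 / 2.391×10⁻⁵ = 39.26 kN, compressive.

P ≈ 39.3 kN (compressive)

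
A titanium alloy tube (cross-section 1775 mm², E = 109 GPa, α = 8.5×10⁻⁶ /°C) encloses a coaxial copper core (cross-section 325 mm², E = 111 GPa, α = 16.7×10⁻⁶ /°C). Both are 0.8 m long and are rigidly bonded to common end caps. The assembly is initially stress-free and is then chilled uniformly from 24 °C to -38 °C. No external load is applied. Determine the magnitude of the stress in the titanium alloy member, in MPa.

σ ≈ 8.71 MPa (compressive)

Equilibrium of a rigid end plate with no external load gives equal and opposite internal forces ±P in the two members. Since α_{copper} > α_{titanium alloy}, cooling drives the copper into tension and the titanium alloy into compression.
Setting the final lengths equal and cancelling L: (α₁ − α₂)ΔT = P/(A₁E₁) + P/(A₂E₂).
|α₁ − α₂|·ΔT = 8.2×10⁻⁶ × 62 = 0.0005084.
1/(A₁E₁) + 1/(A₂E₂) = 1/(1775×109×10³) + 1/(325×111×10³) = 3.289×10⁻⁸ N⁻¹.
P = 0.0005084 / 3.289×10⁻⁸ = 15460 N = 15.46 kN.
σ_{titanium alloy} = P/A₁ = 15460/1775 = 8.709 MPa, compressive.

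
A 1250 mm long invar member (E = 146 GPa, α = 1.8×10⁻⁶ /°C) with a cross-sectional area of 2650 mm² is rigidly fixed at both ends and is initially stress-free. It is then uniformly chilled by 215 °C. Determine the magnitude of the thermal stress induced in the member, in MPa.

σ ≈ 56.5 MPa (tensile)

Because both ends are immovable the net strain is zero, and the suppressed thermal strain is αΔT = 1.8×10⁻⁶ × 215 = 387×10⁻⁶.
Hence σ = E·αΔT = 146×10³ × 387×10⁻⁶ = 56.5 MPa, tensile.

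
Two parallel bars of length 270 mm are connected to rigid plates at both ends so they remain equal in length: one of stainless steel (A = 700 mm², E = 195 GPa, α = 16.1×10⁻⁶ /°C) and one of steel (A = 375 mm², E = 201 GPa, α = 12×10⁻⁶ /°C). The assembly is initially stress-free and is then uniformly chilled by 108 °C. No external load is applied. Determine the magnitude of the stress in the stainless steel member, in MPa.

Both members must finish at the same length. With the larger α, the stainless steel tends to over-contract; the plates restrain it, putting the stainless steel in tension and the steel in compression. With no external load the two internal forces are equal and opposite, magnitude P.
Setting the final lengths equal and cancelling L: (α₁ − α₂)ΔT = P/(A₁E₁) + P/(A₂E₂).
|α₁ − α₂|·ΔT = 4.1×10⁻⁶ × 108 = 0.0004428.
1/(A₁E₁) + 1/(A₂E₂) = 1/(700×195×10³) + 1/(375×201×10³) = 2.059×10⁻⁸ N⁻¹.
P = 0.0004428 / 2.059×10⁻⁸ = 21500 N = 21.5 kN.
σ_{stainless steel} = P/A₁ = 21500/700 = 30.72 MPa, tensile.

σ ≈ 30.7 MPa (tensile)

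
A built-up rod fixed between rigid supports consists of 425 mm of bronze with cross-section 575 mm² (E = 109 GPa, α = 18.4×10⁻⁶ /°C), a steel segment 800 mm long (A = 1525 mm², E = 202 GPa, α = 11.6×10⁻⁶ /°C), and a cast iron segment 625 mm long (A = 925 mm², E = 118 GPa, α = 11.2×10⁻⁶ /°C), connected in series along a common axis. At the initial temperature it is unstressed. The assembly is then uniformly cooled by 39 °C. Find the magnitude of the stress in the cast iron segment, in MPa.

If the supports were absent, the total length change would be Σ αᵢΔT Lᵢ = 18.4×10⁻⁶×39×425 + 11.6×10⁻⁶×39×800 + 11.2×10⁻⁶×39×625 = 0.9399 mm.
The walls prevent any net length change, so an axial force P (same in every segment) develops. Compatibility: P · Σ Lᵢ/(AᵢEᵢ) = δ_free.
Σ Lᵢ/(AᵢEᵢ) = 425/(575×109×10³) + 800/(1525×202×10³) + 625/(925×118×10³) = 1.51×10⁻⁵ mm/N.
Hence P = δ_free / Σ(L/AE) = 0.9399/1.51×10⁻⁵ = 62.23 kN (tensile).
σ_{cast iron} = P / A = 62230 / 925 = 67.27 MPa.

σ ≈ 67.3 MPa (tensile)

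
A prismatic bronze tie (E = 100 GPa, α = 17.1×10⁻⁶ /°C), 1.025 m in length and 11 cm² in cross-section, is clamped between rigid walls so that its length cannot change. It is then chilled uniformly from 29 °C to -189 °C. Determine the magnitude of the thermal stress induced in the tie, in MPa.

σ ≈ 373 MPa (tensile)

With length fixed, the mechanical strain must cancel the thermal strain αΔT = 17.1×10⁻⁶ × 218 = 3727.8×10⁻⁶.
Hence σ = E·αΔT = 100×10³ × 3727.8×10⁻⁶ = 372.8 MPa, tensile.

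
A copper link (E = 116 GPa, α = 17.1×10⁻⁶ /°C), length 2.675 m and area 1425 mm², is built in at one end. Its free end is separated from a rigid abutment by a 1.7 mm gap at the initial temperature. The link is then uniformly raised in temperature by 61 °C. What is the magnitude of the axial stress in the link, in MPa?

If the wall were absent the link would grow by αΔT L = 17.1×10⁻⁶ × 61 × 2675 = 2.79 mm.
The gap closes (δ_free > 1.7 mm) and the wall then resists a further 2.79 − 1.7 = 1.09 mm of expansion.
Compatibility: PL/(AE) = 1.09 mm, so σ = P/A = E × (1.09/2675) = 47.28 MPa.

σ ≈ 47.3 MPa (compressive)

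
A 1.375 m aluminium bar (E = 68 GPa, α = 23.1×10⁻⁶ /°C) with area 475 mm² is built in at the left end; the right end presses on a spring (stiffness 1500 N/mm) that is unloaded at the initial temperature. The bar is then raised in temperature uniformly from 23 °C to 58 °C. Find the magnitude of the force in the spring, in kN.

If the spring were absent the bar would lengthen by αΔT L = 23.1×10⁻⁶ × 35 × 1375 = 1.112 mm.
Let P be the compressive force at the spring. The bar shortens elastically by PL/(AE) and the spring compresses by P/k; together these equal δ_free.
P [ L/(AE) + 1/k ] = δ_free → P [ 1375/(475×68×10³) + 1/(1500) ] = 1.112.
P = 1.112 / 0.0007092 = 1567 N.

P ≈ 1.57 kN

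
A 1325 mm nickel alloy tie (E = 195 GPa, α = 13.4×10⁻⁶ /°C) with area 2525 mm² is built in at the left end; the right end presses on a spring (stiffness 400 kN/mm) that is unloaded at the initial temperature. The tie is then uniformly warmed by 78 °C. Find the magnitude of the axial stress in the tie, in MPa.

σ ≈ 106 MPa (compressive)

Free thermal expansion: δ_free = αΔT L = 13.4×10⁻⁶ × 78 × 1325 = 1.385 mm.
With a force P in the spring, the elastic change of the tie is PL/(AE) and that of the spring is P/k; compatibility requires their sum to equal δ_free.
P [ L/(AE) + 1/k ] = δ_free → P [ 1325/(2525×195×10³) + 1/(400×10³) ] = 1.385.
P = 1.385 / 5.191×10⁻⁶ = 266800 N.
σ = P/A = 266800/2525 = 105.7 MPa.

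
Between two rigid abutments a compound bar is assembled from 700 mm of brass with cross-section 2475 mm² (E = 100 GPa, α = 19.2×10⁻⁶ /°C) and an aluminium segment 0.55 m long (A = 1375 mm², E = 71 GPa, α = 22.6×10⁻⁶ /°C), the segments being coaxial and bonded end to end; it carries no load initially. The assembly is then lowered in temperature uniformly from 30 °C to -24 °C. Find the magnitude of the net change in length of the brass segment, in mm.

Free thermal contraction of the whole bar: Σ αᵢΔT Lᵢ = 19.2×10⁻⁶×54×700 + 22.6×10⁻⁶×54×550 = 1.397 mm.
The rigid supports impose zero overall length change; the single axial force P common to all segments must satisfy P Σ Lᵢ/(AᵢEᵢ) = δ_free.
The series flexibility is Σ Lᵢ/(AᵢEᵢ) = 700/(2475×100×10³) + 550/(1375×71×10³) = 8.462×10⁻⁶ mm/N.
Hence P = δ_free / Σ(L/AE) = 1.397/8.462×10⁻⁶ = 165.1 kN (tensile).
For the brass segment, free thermal change = 19.2×10⁻⁶×54×700 = 0.7258 mm and elastic change from P = 165100×700/(2475×100×10³) = 0.4669 mm; these oppose, so the net change is 0.259 mm (segment shortens).

|ΔL| ≈ 0.259 mm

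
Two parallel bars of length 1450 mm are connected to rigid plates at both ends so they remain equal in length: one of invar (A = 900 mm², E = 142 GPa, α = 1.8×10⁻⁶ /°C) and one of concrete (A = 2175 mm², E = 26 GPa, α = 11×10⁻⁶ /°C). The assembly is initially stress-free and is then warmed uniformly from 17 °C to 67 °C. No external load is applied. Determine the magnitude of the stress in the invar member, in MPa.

σ ≈ 20 MPa (tensile)

The concrete has the larger α, so on heating it would change length more than the invar if both were free. The rigid plates force a common final length, so the concrete is put into compression and the invar into tension, with equal and opposite forces P (no external load).
Compatibility of the two members (thermal + elastic change equal): (α₁ − α₂)ΔT = P·[1/(A₁E₁) + 1/(A₂E₂)].
|α₁ − α₂|·ΔT = 9.2×10⁻⁶ × 50 = 0.00046.
1/(A₁E₁) + 1/(A₂E₂) = 1/(900×142×10³) + 1/(2175×26×10³) = 2.551×10⁻⁸ N⁻¹.
P = 0.00046 / 2.551×10⁻⁸ = 18030 N = 18.03 kN.
σ_{invar} = P/A₁ = 18030/900 = 20.04 MPa, tensile.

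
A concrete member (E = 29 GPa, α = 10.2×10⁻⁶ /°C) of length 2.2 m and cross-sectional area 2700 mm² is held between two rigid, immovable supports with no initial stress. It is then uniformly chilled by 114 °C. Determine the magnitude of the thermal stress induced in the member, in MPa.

With length fixed, the mechanical strain must cancel the thermal strain αΔT = 10.2×10⁻⁶ × 114 = 1162.8×10⁻⁶.
σ = EαΔT = 29×10³ × 10.2×10⁻⁶ × 114 = 33.72 MPa (tensile; the member is trying to contract).

σ ≈ 33.7 MPa (tensile)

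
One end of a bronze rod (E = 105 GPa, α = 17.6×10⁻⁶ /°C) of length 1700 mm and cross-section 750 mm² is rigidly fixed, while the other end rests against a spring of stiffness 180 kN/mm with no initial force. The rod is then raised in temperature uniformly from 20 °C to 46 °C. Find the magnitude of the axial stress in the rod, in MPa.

σ ≈ 38.2 MPa (compressive)

Free thermal expansion: δ_free = αΔT L = 17.6×10⁻⁶ × 26 × 1700 = 0.7779 mm.
Let P be the compressive force at the spring. The rod shortens elastically by PL/(AE) and the spring compresses by P/k; together these equal δ_free.
P [ L/(AE) + 1/k ] = δ_free → P [ 1700/(750×105×10³) + 1/(180×10³) ] = 0.7779.
P = 0.7779 / 2.714×10⁻⁵ = 28660 N.
σ = P/A = 28660/750 = 38.21 MPa.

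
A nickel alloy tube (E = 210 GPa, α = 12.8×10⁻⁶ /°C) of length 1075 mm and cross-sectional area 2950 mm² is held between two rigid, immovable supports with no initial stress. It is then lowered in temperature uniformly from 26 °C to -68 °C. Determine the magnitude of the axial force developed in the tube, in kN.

P ≈ 745 kN (tensile)

With zero net strain, σ = E·αΔT = 210 GPa × 12.8×10⁻⁶ × 94 = 252.7 MPa.
Then P = σA = 252.7 × 2950 mm² = 745.4 kN, tensile.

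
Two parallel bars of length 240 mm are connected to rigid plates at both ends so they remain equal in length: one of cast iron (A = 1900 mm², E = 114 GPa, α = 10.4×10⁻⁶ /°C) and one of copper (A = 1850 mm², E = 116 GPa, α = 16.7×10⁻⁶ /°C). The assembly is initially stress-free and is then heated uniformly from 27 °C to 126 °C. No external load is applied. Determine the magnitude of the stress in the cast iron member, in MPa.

The copper has the larger α, so on heating it would change length more than the cast iron if both were free. The rigid plates force a common final length, so the copper is put into compression and the cast iron into tension, with equal and opposite forces P (no external load).
Equating the net (thermal + elastic) strains gives |α₁ − α₂|·ΔT = P·[1/(A₁E₁) + 1/(A₂E₂)].
|α₁ − α₂|·ΔT = 6.3×10⁻⁶ × 99 = 0.0006237.
1/(A₁E₁) + 1/(A₂E₂) = 1/(1900×114×10³) + 1/(1850×116×10³) = 9.277×10⁻⁹ N⁻¹.
So P = 0.0006237 / 9.277×10⁻⁹ = 67.23 kN.
σ_{cast iron} = P/A₁ = 67230/1900 = 35.39 MPa, tensile.

σ ≈ 35.4 MPa (tensile)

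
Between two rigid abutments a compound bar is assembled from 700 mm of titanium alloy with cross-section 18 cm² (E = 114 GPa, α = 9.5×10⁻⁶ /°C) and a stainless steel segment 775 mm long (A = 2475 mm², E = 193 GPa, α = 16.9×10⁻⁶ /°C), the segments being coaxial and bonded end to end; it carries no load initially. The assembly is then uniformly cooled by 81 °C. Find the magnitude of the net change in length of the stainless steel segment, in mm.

|ΔL| ≈ 0.545 mm

If the supports were absent, the total length change would be Σ αᵢΔT Lᵢ = 9.5×10⁻⁶×81×700 + 16.9×10⁻⁶×81×775 = 1.6 mm.
The rigid supports impose zero overall length change; the single axial force P common to all segments must satisfy P Σ Lᵢ/(AᵢEᵢ) = δ_free.
Σ Lᵢ/(AᵢEᵢ) = 700/(1800×114×10³) + 775/(2475×193×10³) = 5.034×10⁻⁶ mm/N.
Hence P = δ_free / Σ(L/AE) = 1.6/5.034×10⁻⁶ = 317.8 kN (tensile).
For the stainless steel segment, free thermal change = 16.9×10⁻⁶×81×775 = 1.061 mm and elastic change from P = 317800×775/(2475×193×10³) = 0.5156 mm; these oppose, so the net change is 0.545 mm (segment shortens).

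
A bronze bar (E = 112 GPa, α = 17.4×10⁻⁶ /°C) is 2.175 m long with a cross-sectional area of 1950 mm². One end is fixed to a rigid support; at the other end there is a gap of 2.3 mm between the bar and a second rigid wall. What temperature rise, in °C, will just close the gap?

ΔT ≈ 60.8 °C

Contact occurs when the free expansion equals the gap: αΔT L = 2.3 mm.
ΔT = 2.3 / (17.4×10⁻⁶ × 2175) = 60.77 °C.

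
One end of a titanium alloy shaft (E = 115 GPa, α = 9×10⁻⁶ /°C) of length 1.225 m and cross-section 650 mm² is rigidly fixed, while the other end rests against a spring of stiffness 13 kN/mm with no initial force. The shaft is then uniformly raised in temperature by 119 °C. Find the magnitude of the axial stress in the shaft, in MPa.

σ ≈ 21.6 MPa (compressive)

Free thermal expansion: δ_free = αΔT L = 9×10⁻⁶ × 119 × 1225 = 1.312 mm.
With a force P in the spring, the elastic change of the shaft is PL/(AE) and that of the spring is P/k; compatibility requires their sum to equal δ_free.
P [ L/(AE) + 1/k ] = δ_free → P [ 1225/(650×115×10³) + 1/(13×10³) ] = 1.312.
P = 1.312 / 9.331×10⁻⁵ = 14060 N.
σ = P/A = 14060/650 = 21.63 MPa.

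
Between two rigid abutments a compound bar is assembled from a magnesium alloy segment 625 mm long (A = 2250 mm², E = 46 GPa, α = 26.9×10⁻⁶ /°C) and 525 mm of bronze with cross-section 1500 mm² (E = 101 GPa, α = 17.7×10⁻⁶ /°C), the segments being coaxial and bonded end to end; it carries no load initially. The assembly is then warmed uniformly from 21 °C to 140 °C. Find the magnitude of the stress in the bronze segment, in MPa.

σ ≈ 218 MPa (compressive)

With the walls removed the bar would change length by δ_free = Σ αᵢΔT Lᵢ = 26.9×10⁻⁶×119×625 + 17.7×10⁻⁶×119×525 = 3.106 mm.
The rigid supports impose zero overall length change; the single axial force P common to all segments must satisfy P Σ Lᵢ/(AᵢEᵢ) = δ_free.
Σ Lᵢ/(AᵢEᵢ) = 625/(2250×46×10³) + 525/(1500×101×10³) = 9.504×10⁻⁶ mm/N.
So P = 3.106 / 9.504×10⁻⁶ = 326.9 kN, compressive.
σ_{bronze} = P / A = 326900 / 1500 = 217.9 MPa.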